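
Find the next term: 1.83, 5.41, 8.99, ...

Differences: 5.41 - 1.83 = 3.58
This is an arithmetic sequence with common difference d = 3.58.
Next term = 8.99 + 3.58 = 12.57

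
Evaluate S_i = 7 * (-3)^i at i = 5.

S_5 = 7 * (-3)^5 = 7 * -243 = -1701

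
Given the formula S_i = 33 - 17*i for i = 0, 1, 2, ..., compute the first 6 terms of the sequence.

This is an arithmetic sequence.
i=0: S_0 = 33 + -17*0 = 33
i=1: S_1 = 33 + -17*1 = 16
i=2: S_2 = 33 + -17*2 = -1
i=3: S_3 = 33 + -17*3 = -18
i=4: S_4 = 33 + -17*4 = -35
i=5: S_5 = 33 + -17*5 = -52
The first 6 terms are: [33, 16, -1, -18, -35, -52]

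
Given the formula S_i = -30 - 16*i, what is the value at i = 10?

S_10 = -30 + -16*10 = -30 + -160 = -190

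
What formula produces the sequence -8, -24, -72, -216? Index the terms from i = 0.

Check ratios: -24 / -8 = 3.0
Common ratio r = 3.
First term a = -8.
Formula: S_i = -8 * 3^i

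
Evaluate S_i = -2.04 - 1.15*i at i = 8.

S_8 = -2.04 + -1.15*8 = -2.04 + -9.2 = -11.24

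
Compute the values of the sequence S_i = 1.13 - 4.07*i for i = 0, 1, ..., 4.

This is an arithmetic sequence.
i=0: S_0 = 1.13 + -4.07*0 = 1.13
i=1: S_1 = 1.13 + -4.07*1 = -2.94
i=2: S_2 = 1.13 + -4.07*2 = -7.01
i=3: S_3 = 1.13 + -4.07*3 = -11.08
i=4: S_4 = 1.13 + -4.07*4 = -15.15
The first 5 terms are: [1.13, -2.94, -7.01, -11.08, -15.15]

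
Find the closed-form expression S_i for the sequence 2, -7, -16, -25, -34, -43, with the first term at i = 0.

Check differences: -7 - 2 = -9
-16 - -7 = -9
Common difference d = -9.
First term a = 2.
Formula: S_i = 2 - 9*i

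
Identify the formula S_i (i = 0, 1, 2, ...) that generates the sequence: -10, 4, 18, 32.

Check differences: 4 - -10 = 14
18 - 4 = 14
Common difference d = 14.
First term a = -10.
Formula: S_i = -10 + 14*i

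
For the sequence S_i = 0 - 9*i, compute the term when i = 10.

S_10 = 0 + -9*10 = 0 + -90 = -90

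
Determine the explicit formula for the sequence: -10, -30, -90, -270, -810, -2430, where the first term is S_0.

Check ratios: -30 / -10 = 3.0
Common ratio r = 3.
First term a = -10.
Formula: S_i = -10 * 3^i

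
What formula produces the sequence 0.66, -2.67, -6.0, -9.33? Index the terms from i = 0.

Check differences: -2.67 - 0.66 = -3.33
-6.0 - -2.67 = -3.33
Common difference d = -3.33.
First term a = 0.66.
Formula: S_i = 0.66 - 3.33*i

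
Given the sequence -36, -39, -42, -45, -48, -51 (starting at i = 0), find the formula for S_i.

Check differences: -39 - -36 = -3
-42 - -39 = -3
Common difference d = -3.
First term a = -36.
Formula: S_i = -36 - 3*i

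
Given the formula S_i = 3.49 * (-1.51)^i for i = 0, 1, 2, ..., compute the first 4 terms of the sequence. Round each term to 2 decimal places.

This is a geometric sequence.
i=0: S_0 = 3.49 * (-1.51)^0 = 3.49
i=1: S_1 = 3.49 * (-1.51)^1 ≈ -5.27
i=2: S_2 = 3.49 * (-1.51)^2 ≈ 7.96
i=3: S_3 = 3.49 * (-1.51)^3 ≈ -12.02
The first 4 terms are: [3.49, -5.27, 7.96, -12.02]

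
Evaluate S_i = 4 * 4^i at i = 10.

S_10 = 4 * 4^10 = 4 * 1048576 = 4194304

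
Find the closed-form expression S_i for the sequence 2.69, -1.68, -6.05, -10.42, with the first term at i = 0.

Check differences: -1.68 - 2.69 = -4.37
-6.05 - -1.68 = -4.37
Common difference d = -4.37.
First term a = 2.69.
Formula: S_i = 2.69 - 4.37*i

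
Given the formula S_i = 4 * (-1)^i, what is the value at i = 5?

S_5 = 4 * (-1)^5 = 4 * -1 = -4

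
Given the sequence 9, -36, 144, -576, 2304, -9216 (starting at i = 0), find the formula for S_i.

Check ratios: -36 / 9 = -4.0
Common ratio r = -4.
First term a = 9.
Formula: S_i = 9 * (-4)^i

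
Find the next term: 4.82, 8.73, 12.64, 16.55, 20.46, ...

Differences: 8.73 - 4.82 = 3.91
This is an arithmetic sequence with common difference d = 3.91.
Next term = 20.46 + 3.91 = 24.37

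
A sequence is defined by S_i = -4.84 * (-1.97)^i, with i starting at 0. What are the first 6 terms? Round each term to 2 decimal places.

This is a geometric sequence.
i=0: S_0 = -4.84 * (-1.97)^0 = -4.84
i=1: S_1 = -4.84 * (-1.97)^1 ≈ 9.53
i=2: S_2 = -4.84 * (-1.97)^2 ≈ -18.78
i=3: S_3 = -4.84 * (-1.97)^3 ≈ 37.0
i=4: S_4 = -4.84 * (-1.97)^4 ≈ -72.9
i=5: S_5 = -4.84 * (-1.97)^5 ≈ 143.61
The first 6 terms are: [-4.84, 9.53, -18.78, 37.0, -72.9, 143.61]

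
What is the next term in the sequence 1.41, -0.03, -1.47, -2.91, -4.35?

Differences: -0.03 - 1.41 = -1.44
This is an arithmetic sequence with common difference d = -1.44.
Next term = -4.35 + -1.44 = -5.79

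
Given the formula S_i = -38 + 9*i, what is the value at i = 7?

S_7 = -38 + 9*7 = -38 + 63 = 25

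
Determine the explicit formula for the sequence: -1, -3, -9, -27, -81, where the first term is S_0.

Check ratios: -3 / -1 = 3.0
Common ratio r = 3.
First term a = -1.
Formula: S_i = -1 * 3^i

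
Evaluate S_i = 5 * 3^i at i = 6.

S_6 = 5 * 3^6 = 5 * 729 = 3645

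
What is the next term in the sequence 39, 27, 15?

Differences: 27 - 39 = -12
This is an arithmetic sequence with common difference d = -12.
Next term = 15 + -12 = 3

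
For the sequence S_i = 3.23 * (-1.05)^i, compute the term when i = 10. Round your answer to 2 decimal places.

S_10 = 3.23 * (-1.05)^10 ≈ 3.23 * 1.6289 ≈ 5.26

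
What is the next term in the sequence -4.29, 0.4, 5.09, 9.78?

Differences: 0.4 - -4.29 = 4.69
This is an arithmetic sequence with common difference d = 4.69.
Next term = 9.78 + 4.69 = 14.47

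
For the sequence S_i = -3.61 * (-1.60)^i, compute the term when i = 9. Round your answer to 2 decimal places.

S_9 = -3.61 * (-1.6)^9 ≈ -3.61 * -68.7195 ≈ 248.08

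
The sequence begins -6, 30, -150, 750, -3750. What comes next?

Ratios: 30 / -6 = -5.0
This is a geometric sequence with common ratio r = -5.
Next term = -3750 * -5 = 18750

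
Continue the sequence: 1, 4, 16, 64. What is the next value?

Ratios: 4 / 1 = 4.0
This is a geometric sequence with common ratio r = 4.
Next term = 64 * 4 = 256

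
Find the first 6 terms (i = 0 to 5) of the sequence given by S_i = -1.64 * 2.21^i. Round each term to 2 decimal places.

This is a geometric sequence.
i=0: S_0 = -1.64 * 2.21^0 = -1.64
i=1: S_1 = -1.64 * 2.21^1 ≈ -3.62
i=2: S_2 = -1.64 * 2.21^2 ≈ -8.01
i=3: S_3 = -1.64 * 2.21^3 ≈ -17.7
i=4: S_4 = -1.64 * 2.21^4 ≈ -39.12
i=5: S_5 = -1.64 * 2.21^5 ≈ -86.46
The first 6 terms are: [-1.64, -3.62, -8.01, -17.7, -39.12, -86.46]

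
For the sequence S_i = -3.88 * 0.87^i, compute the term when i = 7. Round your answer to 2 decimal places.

S_7 = -3.88 * 0.87^7 ≈ -3.88 * 0.3773 ≈ -1.46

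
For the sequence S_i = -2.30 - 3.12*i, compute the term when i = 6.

S_6 = -2.3 + -3.12*6 = -2.3 + -18.72 = -21.02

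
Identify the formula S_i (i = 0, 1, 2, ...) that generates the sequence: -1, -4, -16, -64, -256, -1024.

Check ratios: -4 / -1 = 4.0
Common ratio r = 4.
First term a = -1.
Formula: S_i = -1 * 4^i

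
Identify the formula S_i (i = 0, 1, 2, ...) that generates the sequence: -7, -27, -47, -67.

Check differences: -27 - -7 = -20
-47 - -27 = -20
Common difference d = -20.
First term a = -7.
Formula: S_i = -7 - 20*i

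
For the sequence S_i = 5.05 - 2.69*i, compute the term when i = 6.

S_6 = 5.05 + -2.69*6 = 5.05 + -16.14 = -11.09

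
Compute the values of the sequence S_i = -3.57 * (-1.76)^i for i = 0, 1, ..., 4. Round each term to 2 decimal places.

This is a geometric sequence.
i=0: S_0 = -3.57 * (-1.76)^0 = -3.57
i=1: S_1 = -3.57 * (-1.76)^1 ≈ 6.28
i=2: S_2 = -3.57 * (-1.76)^2 ≈ -11.06
i=3: S_3 = -3.57 * (-1.76)^3 ≈ 19.46
i=4: S_4 = -3.57 * (-1.76)^4 ≈ -34.25
The first 5 terms are: [-3.57, 6.28, -11.06, 19.46, -34.25]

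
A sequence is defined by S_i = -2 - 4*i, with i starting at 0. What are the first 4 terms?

This is an arithmetic sequence.
i=0: S_0 = -2 + -4*0 = -2
i=1: S_1 = -2 + -4*1 = -6
i=2: S_2 = -2 + -4*2 = -10
i=3: S_3 = -2 + -4*3 = -14
The first 4 terms are: [-2, -6, -10, -14]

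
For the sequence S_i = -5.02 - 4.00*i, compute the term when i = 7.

S_7 = -5.02 + -4.0*7 = -5.02 + -28.0 = -33.02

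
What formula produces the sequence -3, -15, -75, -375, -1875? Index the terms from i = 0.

Check ratios: -15 / -3 = 5.0
Common ratio r = 5.
First term a = -3.
Formula: S_i = -3 * 5^i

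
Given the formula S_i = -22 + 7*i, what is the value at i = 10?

S_10 = -22 + 7*10 = -22 + 70 = 48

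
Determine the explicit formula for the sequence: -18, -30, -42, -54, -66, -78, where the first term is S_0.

Check differences: -30 - -18 = -12
-42 - -30 = -12
Common difference d = -12.
First term a = -18.
Formula: S_i = -18 - 12*i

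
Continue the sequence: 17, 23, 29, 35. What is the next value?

Differences: 23 - 17 = 6
This is an arithmetic sequence with common difference d = 6.
Next term = 35 + 6 = 41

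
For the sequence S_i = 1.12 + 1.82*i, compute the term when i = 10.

S_10 = 1.12 + 1.82*10 = 1.12 + 18.2 = 19.32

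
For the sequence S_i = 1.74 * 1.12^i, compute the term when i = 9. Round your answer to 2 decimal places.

S_9 = 1.74 * 1.12^9 ≈ 1.74 * 2.7731 ≈ 4.83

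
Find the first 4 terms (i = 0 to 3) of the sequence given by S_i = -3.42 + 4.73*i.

This is an arithmetic sequence.
i=0: S_0 = -3.42 + 4.73*0 = -3.42
i=1: S_1 = -3.42 + 4.73*1 = 1.31
i=2: S_2 = -3.42 + 4.73*2 = 6.04
i=3: S_3 = -3.42 + 4.73*3 = 10.77
The first 4 terms are: [-3.42, 1.31, 6.04, 10.77]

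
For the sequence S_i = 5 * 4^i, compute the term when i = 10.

S_10 = 5 * 4^10 = 5 * 1048576 = 5242880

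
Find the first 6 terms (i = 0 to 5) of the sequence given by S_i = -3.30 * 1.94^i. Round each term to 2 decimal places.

This is a geometric sequence.
i=0: S_0 = -3.3 * 1.94^0 = -3.3
i=1: S_1 = -3.3 * 1.94^1 ≈ -6.4
i=2: S_2 = -3.3 * 1.94^2 ≈ -12.42
i=3: S_3 = -3.3 * 1.94^3 ≈ -24.09
i=4: S_4 = -3.3 * 1.94^4 ≈ -46.74
i=5: S_5 = -3.3 * 1.94^5 ≈ -90.68
The first 6 terms are: [-3.3, -6.4, -12.42, -24.09, -46.74, -90.68]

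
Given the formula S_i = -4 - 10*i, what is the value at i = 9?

S_9 = -4 + -10*9 = -4 + -90 = -94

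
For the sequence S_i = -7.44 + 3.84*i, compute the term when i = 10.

S_10 = -7.44 + 3.84*10 = -7.44 + 38.4 = 30.96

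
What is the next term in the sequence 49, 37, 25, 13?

Differences: 37 - 49 = -12
This is an arithmetic sequence with common difference d = -12.
Next term = 13 + -12 = 1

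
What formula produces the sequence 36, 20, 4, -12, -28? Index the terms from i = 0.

Check differences: 20 - 36 = -16
4 - 20 = -16
Common difference d = -16.
First term a = 36.
Formula: S_i = 36 - 16*i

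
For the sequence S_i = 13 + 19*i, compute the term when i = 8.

S_8 = 13 + 19*8 = 13 + 152 = 165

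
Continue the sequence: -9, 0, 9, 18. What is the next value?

Differences: 0 - -9 = 9
This is an arithmetic sequence with common difference d = 9.
Next term = 18 + 9 = 27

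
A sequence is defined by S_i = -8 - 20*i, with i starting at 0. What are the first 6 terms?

This is an arithmetic sequence.
i=0: S_0 = -8 + -20*0 = -8
i=1: S_1 = -8 + -20*1 = -28
i=2: S_2 = -8 + -20*2 = -48
i=3: S_3 = -8 + -20*3 = -68
i=4: S_4 = -8 + -20*4 = -88
i=5: S_5 = -8 + -20*5 = -108
The first 6 terms are: [-8, -28, -48, -68, -88, -108]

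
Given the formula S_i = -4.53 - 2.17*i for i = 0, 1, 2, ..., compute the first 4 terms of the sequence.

This is an arithmetic sequence.
i=0: S_0 = -4.53 + -2.17*0 = -4.53
i=1: S_1 = -4.53 + -2.17*1 = -6.7
i=2: S_2 = -4.53 + -2.17*2 = -8.87
i=3: S_3 = -4.53 + -2.17*3 = -11.04
The first 4 terms are: [-4.53, -6.7, -8.87, -11.04]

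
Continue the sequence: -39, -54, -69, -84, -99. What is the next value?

Differences: -54 - -39 = -15
This is an arithmetic sequence with common difference d = -15.
Next term = -99 + -15 = -114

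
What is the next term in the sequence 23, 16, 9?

Differences: 16 - 23 = -7
This is an arithmetic sequence with common difference d = -7.
Next term = 9 + -7 = 2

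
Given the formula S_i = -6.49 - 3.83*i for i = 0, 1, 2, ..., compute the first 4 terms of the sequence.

This is an arithmetic sequence.
i=0: S_0 = -6.49 + -3.83*0 = -6.49
i=1: S_1 = -6.49 + -3.83*1 = -10.32
i=2: S_2 = -6.49 + -3.83*2 = -14.15
i=3: S_3 = -6.49 + -3.83*3 = -17.98
The first 4 terms are: [-6.49, -10.32, -14.15, -17.98]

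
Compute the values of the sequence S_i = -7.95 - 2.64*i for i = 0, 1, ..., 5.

This is an arithmetic sequence.
i=0: S_0 = -7.95 + -2.64*0 = -7.95
i=1: S_1 = -7.95 + -2.64*1 = -10.59
i=2: S_2 = -7.95 + -2.64*2 = -13.23
i=3: S_3 = -7.95 + -2.64*3 = -15.87
i=4: S_4 = -7.95 + -2.64*4 = -18.51
i=5: S_5 = -7.95 + -2.64*5 = -21.15
The first 6 terms are: [-7.95, -10.59, -13.23, -15.87, -18.51, -21.15]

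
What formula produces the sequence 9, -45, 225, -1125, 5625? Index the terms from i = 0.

Check ratios: -45 / 9 = -5.0
Common ratio r = -5.
First term a = 9.
Formula: S_i = 9 * (-5)^i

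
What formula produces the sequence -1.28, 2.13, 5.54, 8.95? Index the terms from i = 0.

Check differences: 2.13 - -1.28 = 3.41
5.54 - 2.13 = 3.41
Common difference d = 3.41.
First term a = -1.28.
Formula: S_i = -1.28 + 3.41*i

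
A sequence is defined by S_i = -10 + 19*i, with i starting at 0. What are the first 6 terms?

This is an arithmetic sequence.
i=0: S_0 = -10 + 19*0 = -10
i=1: S_1 = -10 + 19*1 = 9
i=2: S_2 = -10 + 19*2 = 28
i=3: S_3 = -10 + 19*3 = 47
i=4: S_4 = -10 + 19*4 = 66
i=5: S_5 = -10 + 19*5 = 85
The first 6 terms are: [-10, 9, 28, 47, 66, 85]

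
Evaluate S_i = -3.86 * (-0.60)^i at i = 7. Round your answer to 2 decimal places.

S_7 = -3.86 * (-0.6)^7 ≈ -3.86 * -0.028 ≈ 0.11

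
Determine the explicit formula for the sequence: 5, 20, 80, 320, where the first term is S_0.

Check ratios: 20 / 5 = 4.0
Common ratio r = 4.
First term a = 5.
Formula: S_i = 5 * 4^i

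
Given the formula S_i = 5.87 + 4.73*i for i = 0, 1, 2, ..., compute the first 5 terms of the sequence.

This is an arithmetic sequence.
i=0: S_0 = 5.87 + 4.73*0 = 5.87
i=1: S_1 = 5.87 + 4.73*1 = 10.6
i=2: S_2 = 5.87 + 4.73*2 = 15.33
i=3: S_3 = 5.87 + 4.73*3 = 20.06
i=4: S_4 = 5.87 + 4.73*4 = 24.79
The first 5 terms are: [5.87, 10.6, 15.33, 20.06, 24.79]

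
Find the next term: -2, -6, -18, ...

Ratios: -6 / -2 = 3.0
This is a geometric sequence with common ratio r = 3.
Next term = -18 * 3 = -54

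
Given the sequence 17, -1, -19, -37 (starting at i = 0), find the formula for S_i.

Check differences: -1 - 17 = -18
-19 - -1 = -18
Common difference d = -18.
First term a = 17.
Formula: S_i = 17 - 18*i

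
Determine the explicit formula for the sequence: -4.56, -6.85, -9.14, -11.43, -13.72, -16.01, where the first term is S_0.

Check differences: -6.85 - -4.56 = -2.29
-9.14 - -6.85 = -2.29
Common difference d = -2.29.
First term a = -4.56.
Formula: S_i = -4.56 - 2.29*i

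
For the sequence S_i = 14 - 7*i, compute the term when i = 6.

S_6 = 14 + -7*6 = 14 + -42 = -28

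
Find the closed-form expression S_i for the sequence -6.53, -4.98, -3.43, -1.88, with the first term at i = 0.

Check differences: -4.98 - -6.53 = 1.55
-3.43 - -4.98 = 1.55
Common difference d = 1.55.
First term a = -6.53.
Formula: S_i = -6.53 + 1.55*i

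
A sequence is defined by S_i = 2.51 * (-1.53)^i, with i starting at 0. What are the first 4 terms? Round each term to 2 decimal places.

This is a geometric sequence.
i=0: S_0 = 2.51 * (-1.53)^0 = 2.51
i=1: S_1 = 2.51 * (-1.53)^1 ≈ -3.84
i=2: S_2 = 2.51 * (-1.53)^2 ≈ 5.88
i=3: S_3 = 2.51 * (-1.53)^3 ≈ -8.99
The first 4 terms are: [2.51, -3.84, 5.88, -8.99]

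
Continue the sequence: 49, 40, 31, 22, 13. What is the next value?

Differences: 40 - 49 = -9
This is an arithmetic sequence with common difference d = -9.
Next term = 13 + -9 = 4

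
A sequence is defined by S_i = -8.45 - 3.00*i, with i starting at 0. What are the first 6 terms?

This is an arithmetic sequence.
i=0: S_0 = -8.45 + -3.0*0 = -8.45
i=1: S_1 = -8.45 + -3.0*1 = -11.45
i=2: S_2 = -8.45 + -3.0*2 = -14.45
i=3: S_3 = -8.45 + -3.0*3 = -17.45
i=4: S_4 = -8.45 + -3.0*4 = -20.45
i=5: S_5 = -8.45 + -3.0*5 = -23.45
The first 6 terms are: [-8.45, -11.45, -14.45, -17.45, -20.45, -23.45]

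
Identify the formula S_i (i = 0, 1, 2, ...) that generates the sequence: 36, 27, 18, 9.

Check differences: 27 - 36 = -9
18 - 27 = -9
Common difference d = -9.
First term a = 36.
Formula: S_i = 36 - 9*i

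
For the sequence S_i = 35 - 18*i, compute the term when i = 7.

S_7 = 35 + -18*7 = 35 + -126 = -91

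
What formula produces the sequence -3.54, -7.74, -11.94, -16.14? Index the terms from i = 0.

Check differences: -7.74 - -3.54 = -4.2
-11.94 - -7.74 = -4.2
Common difference d = -4.2.
First term a = -3.54.
Formula: S_i = -3.54 - 4.20*i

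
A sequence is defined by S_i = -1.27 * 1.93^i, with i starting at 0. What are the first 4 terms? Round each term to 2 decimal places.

This is a geometric sequence.
i=0: S_0 = -1.27 * 1.93^0 = -1.27
i=1: S_1 = -1.27 * 1.93^1 ≈ -2.45
i=2: S_2 = -1.27 * 1.93^2 ≈ -4.73
i=3: S_3 = -1.27 * 1.93^3 ≈ -9.13
The first 4 terms are: [-1.27, -2.45, -4.73, -9.13]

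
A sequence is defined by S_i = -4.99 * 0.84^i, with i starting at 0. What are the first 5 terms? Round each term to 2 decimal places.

This is a geometric sequence.
i=0: S_0 = -4.99 * 0.84^0 = -4.99
i=1: S_1 = -4.99 * 0.84^1 ≈ -4.19
i=2: S_2 = -4.99 * 0.84^2 ≈ -3.52
i=3: S_3 = -4.99 * 0.84^3 ≈ -2.96
i=4: S_4 = -4.99 * 0.84^4 ≈ -2.48
The first 5 terms are: [-4.99, -4.19, -3.52, -2.96, -2.48]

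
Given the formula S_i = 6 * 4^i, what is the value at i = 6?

S_6 = 6 * 4^6 = 6 * 4096 = 24576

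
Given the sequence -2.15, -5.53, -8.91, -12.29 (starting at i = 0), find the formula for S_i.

Check differences: -5.53 - -2.15 = -3.38
-8.91 - -5.53 = -3.38
Common difference d = -3.38.
First term a = -2.15.
Formula: S_i = -2.15 - 3.38*i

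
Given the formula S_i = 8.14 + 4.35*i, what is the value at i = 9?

S_9 = 8.14 + 4.35*9 = 8.14 + 39.15 = 47.29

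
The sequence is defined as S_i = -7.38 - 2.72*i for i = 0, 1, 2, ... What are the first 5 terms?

This is an arithmetic sequence.
i=0: S_0 = -7.38 + -2.72*0 = -7.38
i=1: S_1 = -7.38 + -2.72*1 = -10.1
i=2: S_2 = -7.38 + -2.72*2 = -12.82
i=3: S_3 = -7.38 + -2.72*3 = -15.54
i=4: S_4 = -7.38 + -2.72*4 = -18.26
The first 5 terms are: [-7.38, -10.1, -12.82, -15.54, -18.26]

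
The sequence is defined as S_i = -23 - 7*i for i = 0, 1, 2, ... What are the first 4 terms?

This is an arithmetic sequence.
i=0: S_0 = -23 + -7*0 = -23
i=1: S_1 = -23 + -7*1 = -30
i=2: S_2 = -23 + -7*2 = -37
i=3: S_3 = -23 + -7*3 = -44
The first 4 terms are: [-23, -30, -37, -44]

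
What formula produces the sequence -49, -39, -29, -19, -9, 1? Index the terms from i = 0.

Check differences: -39 - -49 = 10
-29 - -39 = 10
Common difference d = 10.
First term a = -49.
Formula: S_i = -49 + 10*i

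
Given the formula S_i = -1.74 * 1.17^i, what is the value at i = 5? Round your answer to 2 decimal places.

S_5 = -1.74 * 1.17^5 ≈ -1.74 * 2.1924 ≈ -3.81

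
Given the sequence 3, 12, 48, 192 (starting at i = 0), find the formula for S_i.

Check ratios: 12 / 3 = 4.0
Common ratio r = 4.
First term a = 3.
Formula: S_i = 3 * 4^i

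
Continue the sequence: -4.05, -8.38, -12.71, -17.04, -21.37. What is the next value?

Differences: -8.38 - -4.05 = -4.33
This is an arithmetic sequence with common difference d = -4.33.
Next term = -21.37 + -4.33 = -25.7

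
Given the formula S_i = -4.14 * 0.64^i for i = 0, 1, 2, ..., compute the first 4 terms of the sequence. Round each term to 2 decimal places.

This is a geometric sequence.
i=0: S_0 = -4.14 * 0.64^0 = -4.14
i=1: S_1 = -4.14 * 0.64^1 ≈ -2.65
i=2: S_2 = -4.14 * 0.64^2 ≈ -1.7
i=3: S_3 = -4.14 * 0.64^3 ≈ -1.09
The first 4 terms are: [-4.14, -2.65, -1.7, -1.09]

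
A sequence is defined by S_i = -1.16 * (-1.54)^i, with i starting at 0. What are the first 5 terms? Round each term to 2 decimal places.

This is a geometric sequence.
i=0: S_0 = -1.16 * (-1.54)^0 = -1.16
i=1: S_1 = -1.16 * (-1.54)^1 ≈ 1.79
i=2: S_2 = -1.16 * (-1.54)^2 ≈ -2.75
i=3: S_3 = -1.16 * (-1.54)^3 ≈ 4.24
i=4: S_4 = -1.16 * (-1.54)^4 ≈ -6.52
The first 5 terms are: [-1.16, 1.79, -2.75, 4.24, -6.52]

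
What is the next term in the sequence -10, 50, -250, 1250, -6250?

Ratios: 50 / -10 = -5.0
This is a geometric sequence with common ratio r = -5.
Next term = -6250 * -5 = 31250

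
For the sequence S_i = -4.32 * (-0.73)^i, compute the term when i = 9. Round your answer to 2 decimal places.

S_9 = -4.32 * (-0.73)^9 ≈ -4.32 * -0.0589 ≈ 0.25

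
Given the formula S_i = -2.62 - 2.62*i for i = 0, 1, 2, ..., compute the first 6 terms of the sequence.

This is an arithmetic sequence.
i=0: S_0 = -2.62 + -2.62*0 = -2.62
i=1: S_1 = -2.62 + -2.62*1 = -5.24
i=2: S_2 = -2.62 + -2.62*2 = -7.86
i=3: S_3 = -2.62 + -2.62*3 = -10.48
i=4: S_4 = -2.62 + -2.62*4 = -13.1
i=5: S_5 = -2.62 + -2.62*5 = -15.72
The first 6 terms are: [-2.62, -5.24, -7.86, -10.48, -13.1, -15.72]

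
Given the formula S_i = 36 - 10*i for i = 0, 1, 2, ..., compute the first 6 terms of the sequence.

This is an arithmetic sequence.
i=0: S_0 = 36 + -10*0 = 36
i=1: S_1 = 36 + -10*1 = 26
i=2: S_2 = 36 + -10*2 = 16
i=3: S_3 = 36 + -10*3 = 6
i=4: S_4 = 36 + -10*4 = -4
i=5: S_5 = 36 + -10*5 = -14
The first 6 terms are: [36, 26, 16, 6, -4, -14]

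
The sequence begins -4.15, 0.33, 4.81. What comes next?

Differences: 0.33 - -4.15 = 4.48
This is an arithmetic sequence with common difference d = 4.48.
Next term = 4.81 + 4.48 = 9.29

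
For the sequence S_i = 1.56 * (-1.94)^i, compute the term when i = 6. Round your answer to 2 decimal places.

S_6 = 1.56 * (-1.94)^6 ≈ 1.56 * 53.3102 ≈ 83.16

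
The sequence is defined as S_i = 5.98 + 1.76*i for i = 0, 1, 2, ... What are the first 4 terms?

This is an arithmetic sequence.
i=0: S_0 = 5.98 + 1.76*0 = 5.98
i=1: S_1 = 5.98 + 1.76*1 = 7.74
i=2: S_2 = 5.98 + 1.76*2 = 9.5
i=3: S_3 = 5.98 + 1.76*3 = 11.26
The first 4 terms are: [5.98, 7.74, 9.5, 11.26]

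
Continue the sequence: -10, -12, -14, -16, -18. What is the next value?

Differences: -12 - -10 = -2
This is an arithmetic sequence with common difference d = -2.
Next term = -18 + -2 = -20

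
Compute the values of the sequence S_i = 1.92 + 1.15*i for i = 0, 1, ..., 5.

This is an arithmetic sequence.
i=0: S_0 = 1.92 + 1.15*0 = 1.92
i=1: S_1 = 1.92 + 1.15*1 = 3.07
i=2: S_2 = 1.92 + 1.15*2 = 4.22
i=3: S_3 = 1.92 + 1.15*3 = 5.37
i=4: S_4 = 1.92 + 1.15*4 = 6.52
i=5: S_5 = 1.92 + 1.15*5 = 7.67
The first 6 terms are: [1.92, 3.07, 4.22, 5.37, 6.52, 7.67]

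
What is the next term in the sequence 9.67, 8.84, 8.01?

Differences: 8.84 - 9.67 = -0.83
This is an arithmetic sequence with common difference d = -0.83.
Next term = 8.01 + -0.83 = 7.18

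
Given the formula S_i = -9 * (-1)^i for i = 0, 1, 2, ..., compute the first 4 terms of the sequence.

This is a geometric sequence.
i=0: S_0 = -9 * (-1)^0 = -9
i=1: S_1 = -9 * (-1)^1 = 9
i=2: S_2 = -9 * (-1)^2 = -9
i=3: S_3 = -9 * (-1)^3 = 9
The first 4 terms are: [-9, 9, -9, 9]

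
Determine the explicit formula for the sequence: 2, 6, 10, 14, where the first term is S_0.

Check differences: 6 - 2 = 4
10 - 6 = 4
Common difference d = 4.
First term a = 2.
Formula: S_i = 2 + 4*i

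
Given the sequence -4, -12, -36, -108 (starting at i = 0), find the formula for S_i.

Check ratios: -12 / -4 = 3.0
Common ratio r = 3.
First term a = -4.
Formula: S_i = -4 * 3^i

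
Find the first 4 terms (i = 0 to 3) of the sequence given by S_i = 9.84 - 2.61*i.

This is an arithmetic sequence.
i=0: S_0 = 9.84 + -2.61*0 = 9.84
i=1: S_1 = 9.84 + -2.61*1 = 7.23
i=2: S_2 = 9.84 + -2.61*2 = 4.62
i=3: S_3 = 9.84 + -2.61*3 = 2.01
The first 4 terms are: [9.84, 7.23, 4.62, 2.01]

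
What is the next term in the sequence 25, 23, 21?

Differences: 23 - 25 = -2
This is an arithmetic sequence with common difference d = -2.
Next term = 21 + -2 = 19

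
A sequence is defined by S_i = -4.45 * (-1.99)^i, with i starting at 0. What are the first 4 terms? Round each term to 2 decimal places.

This is a geometric sequence.
i=0: S_0 = -4.45 * (-1.99)^0 = -4.45
i=1: S_1 = -4.45 * (-1.99)^1 ≈ 8.86
i=2: S_2 = -4.45 * (-1.99)^2 ≈ -17.62
i=3: S_3 = -4.45 * (-1.99)^3 ≈ 35.07
The first 4 terms are: [-4.45, 8.86, -17.62, 35.07]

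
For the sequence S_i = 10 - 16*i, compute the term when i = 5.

S_5 = 10 + -16*5 = 10 + -80 = -70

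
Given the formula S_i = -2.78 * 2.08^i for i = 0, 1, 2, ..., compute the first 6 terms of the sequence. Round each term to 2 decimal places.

This is a geometric sequence.
i=0: S_0 = -2.78 * 2.08^0 = -2.78
i=1: S_1 = -2.78 * 2.08^1 ≈ -5.78
i=2: S_2 = -2.78 * 2.08^2 ≈ -12.03
i=3: S_3 = -2.78 * 2.08^3 ≈ -25.02
i=4: S_4 = -2.78 * 2.08^4 ≈ -52.04
i=5: S_5 = -2.78 * 2.08^5 ≈ -108.23
The first 6 terms are: [-2.78, -5.78, -12.03, -25.02, -52.04, -108.23]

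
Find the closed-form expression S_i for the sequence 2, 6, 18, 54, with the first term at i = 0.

Check ratios: 6 / 2 = 3.0
Common ratio r = 3.
First term a = 2.
Formula: S_i = 2 * 3^i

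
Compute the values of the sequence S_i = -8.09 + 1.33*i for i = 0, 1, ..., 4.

This is an arithmetic sequence.
i=0: S_0 = -8.09 + 1.33*0 = -8.09
i=1: S_1 = -8.09 + 1.33*1 = -6.76
i=2: S_2 = -8.09 + 1.33*2 = -5.43
i=3: S_3 = -8.09 + 1.33*3 = -4.1
i=4: S_4 = -8.09 + 1.33*4 = -2.77
The first 5 terms are: [-8.09, -6.76, -5.43, -4.1, -2.77]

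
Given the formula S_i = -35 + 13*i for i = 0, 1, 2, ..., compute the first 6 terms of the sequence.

This is an arithmetic sequence.
i=0: S_0 = -35 + 13*0 = -35
i=1: S_1 = -35 + 13*1 = -22
i=2: S_2 = -35 + 13*2 = -9
i=3: S_3 = -35 + 13*3 = 4
i=4: S_4 = -35 + 13*4 = 17
i=5: S_5 = -35 + 13*5 = 30
The first 6 terms are: [-35, -22, -9, 4, 17, 30]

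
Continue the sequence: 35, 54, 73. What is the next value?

Differences: 54 - 35 = 19
This is an arithmetic sequence with common difference d = 19.
Next term = 73 + 19 = 92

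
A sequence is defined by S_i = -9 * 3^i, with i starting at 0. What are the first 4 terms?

This is a geometric sequence.
i=0: S_0 = -9 * 3^0 = -9
i=1: S_1 = -9 * 3^1 = -27
i=2: S_2 = -9 * 3^2 = -81
i=3: S_3 = -9 * 3^3 = -243
The first 4 terms are: [-9, -27, -81, -243]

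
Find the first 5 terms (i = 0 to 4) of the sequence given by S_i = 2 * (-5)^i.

This is a geometric sequence.
i=0: S_0 = 2 * (-5)^0 = 2
i=1: S_1 = 2 * (-5)^1 = -10
i=2: S_2 = 2 * (-5)^2 = 50
i=3: S_3 = 2 * (-5)^3 = -250
i=4: S_4 = 2 * (-5)^4 = 1250
The first 5 terms are: [2, -10, 50, -250, 1250]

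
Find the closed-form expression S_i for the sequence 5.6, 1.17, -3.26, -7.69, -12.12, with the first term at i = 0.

Check differences: 1.17 - 5.6 = -4.43
-3.26 - 1.17 = -4.43
Common difference d = -4.43.
First term a = 5.6.
Formula: S_i = 5.60 - 4.43*i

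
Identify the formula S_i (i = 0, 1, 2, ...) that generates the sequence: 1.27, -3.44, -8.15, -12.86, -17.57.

Check differences: -3.44 - 1.27 = -4.71
-8.15 - -3.44 = -4.71
Common difference d = -4.71.
First term a = 1.27.
Formula: S_i = 1.27 - 4.71*i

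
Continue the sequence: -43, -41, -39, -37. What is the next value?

Differences: -41 - -43 = 2
This is an arithmetic sequence with common difference d = 2.
Next term = -37 + 2 = -35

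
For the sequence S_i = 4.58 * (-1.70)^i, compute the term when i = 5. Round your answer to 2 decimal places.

S_5 = 4.58 * (-1.7)^5 ≈ 4.58 * -14.1986 ≈ -65.03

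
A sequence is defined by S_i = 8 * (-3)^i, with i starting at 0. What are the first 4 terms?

This is a geometric sequence.
i=0: S_0 = 8 * (-3)^0 = 8
i=1: S_1 = 8 * (-3)^1 = -24
i=2: S_2 = 8 * (-3)^2 = 72
i=3: S_3 = 8 * (-3)^3 = -216
The first 4 terms are: [8, -24, 72, -216]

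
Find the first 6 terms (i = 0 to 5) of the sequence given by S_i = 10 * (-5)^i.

This is a geometric sequence.
i=0: S_0 = 10 * (-5)^0 = 10
i=1: S_1 = 10 * (-5)^1 = -50
i=2: S_2 = 10 * (-5)^2 = 250
i=3: S_3 = 10 * (-5)^3 = -1250
i=4: S_4 = 10 * (-5)^4 = 6250
i=5: S_5 = 10 * (-5)^5 = -31250
The first 6 terms are: [10, -50, 250, -1250, 6250, -31250]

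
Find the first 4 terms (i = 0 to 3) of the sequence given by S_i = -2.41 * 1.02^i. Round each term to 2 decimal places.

This is a geometric sequence.
i=0: S_0 = -2.41 * 1.02^0 = -2.41
i=1: S_1 = -2.41 * 1.02^1 ≈ -2.46
i=2: S_2 = -2.41 * 1.02^2 ≈ -2.51
i=3: S_3 = -2.41 * 1.02^3 ≈ -2.56
The first 4 terms are: [-2.41, -2.46, -2.51, -2.56]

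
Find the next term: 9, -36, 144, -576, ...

Ratios: -36 / 9 = -4.0
This is a geometric sequence with common ratio r = -4.
Next term = -576 * -4 = 2304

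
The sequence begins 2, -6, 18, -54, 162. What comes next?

Ratios: -6 / 2 = -3.0
This is a geometric sequence with common ratio r = -3.
Next term = 162 * -3 = -486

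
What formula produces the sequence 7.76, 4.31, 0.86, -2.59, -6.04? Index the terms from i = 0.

Check differences: 4.31 - 7.76 = -3.45
0.86 - 4.31 = -3.45
Common difference d = -3.45.
First term a = 7.76.
Formula: S_i = 7.76 - 3.45*i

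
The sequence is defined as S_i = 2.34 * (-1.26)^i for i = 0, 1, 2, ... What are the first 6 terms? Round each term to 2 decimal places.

This is a geometric sequence.
i=0: S_0 = 2.34 * (-1.26)^0 = 2.34
i=1: S_1 = 2.34 * (-1.26)^1 ≈ -2.95
i=2: S_2 = 2.34 * (-1.26)^2 ≈ 3.71
i=3: S_3 = 2.34 * (-1.26)^3 ≈ -4.68
i=4: S_4 = 2.34 * (-1.26)^4 ≈ 5.9
i=5: S_5 = 2.34 * (-1.26)^5 ≈ -7.43
The first 6 terms are: [2.34, -2.95, 3.71, -4.68, 5.9, -7.43]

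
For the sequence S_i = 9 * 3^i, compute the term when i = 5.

S_5 = 9 * 3^5 = 9 * 243 = 2187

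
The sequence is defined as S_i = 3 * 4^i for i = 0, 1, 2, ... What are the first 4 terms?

This is a geometric sequence.
i=0: S_0 = 3 * 4^0 = 3
i=1: S_1 = 3 * 4^1 = 12
i=2: S_2 = 3 * 4^2 = 48
i=3: S_3 = 3 * 4^3 = 192
The first 4 terms are: [3, 12, 48, 192]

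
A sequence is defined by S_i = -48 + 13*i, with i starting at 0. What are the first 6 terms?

This is an arithmetic sequence.
i=0: S_0 = -48 + 13*0 = -48
i=1: S_1 = -48 + 13*1 = -35
i=2: S_2 = -48 + 13*2 = -22
i=3: S_3 = -48 + 13*3 = -9
i=4: S_4 = -48 + 13*4 = 4
i=5: S_5 = -48 + 13*5 = 17
The first 6 terms are: [-48, -35, -22, -9, 4, 17]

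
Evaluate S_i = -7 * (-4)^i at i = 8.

S_8 = -7 * (-4)^8 = -7 * 65536 = -458752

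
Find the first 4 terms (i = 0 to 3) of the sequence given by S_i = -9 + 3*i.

This is an arithmetic sequence.
i=0: S_0 = -9 + 3*0 = -9
i=1: S_1 = -9 + 3*1 = -6
i=2: S_2 = -9 + 3*2 = -3
i=3: S_3 = -9 + 3*3 = 0
The first 4 terms are: [-9, -6, -3, 0]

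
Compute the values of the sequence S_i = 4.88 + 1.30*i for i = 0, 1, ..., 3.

This is an arithmetic sequence.
i=0: S_0 = 4.88 + 1.3*0 = 4.88
i=1: S_1 = 4.88 + 1.3*1 = 6.18
i=2: S_2 = 4.88 + 1.3*2 = 7.48
i=3: S_3 = 4.88 + 1.3*3 = 8.78
The first 4 terms are: [4.88, 6.18, 7.48, 8.78]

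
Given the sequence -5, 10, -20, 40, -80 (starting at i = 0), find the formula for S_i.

Check ratios: 10 / -5 = -2.0
Common ratio r = -2.
First term a = -5.
Formula: S_i = -5 * (-2)^i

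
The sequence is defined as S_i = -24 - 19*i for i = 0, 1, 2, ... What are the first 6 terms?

This is an arithmetic sequence.
i=0: S_0 = -24 + -19*0 = -24
i=1: S_1 = -24 + -19*1 = -43
i=2: S_2 = -24 + -19*2 = -62
i=3: S_3 = -24 + -19*3 = -81
i=4: S_4 = -24 + -19*4 = -100
i=5: S_5 = -24 + -19*5 = -119
The first 6 terms are: [-24, -43, -62, -81, -100, -119]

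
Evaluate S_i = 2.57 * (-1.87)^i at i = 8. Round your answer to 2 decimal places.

S_8 = 2.57 * (-1.87)^8 ≈ 2.57 * 149.5316 ≈ 384.3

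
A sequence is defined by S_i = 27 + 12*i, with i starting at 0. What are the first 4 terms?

This is an arithmetic sequence.
i=0: S_0 = 27 + 12*0 = 27
i=1: S_1 = 27 + 12*1 = 39
i=2: S_2 = 27 + 12*2 = 51
i=3: S_3 = 27 + 12*3 = 63
The first 4 terms are: [27, 39, 51, 63]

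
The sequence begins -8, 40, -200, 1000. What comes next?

Ratios: 40 / -8 = -5.0
This is a geometric sequence with common ratio r = -5.
Next term = 1000 * -5 = -5000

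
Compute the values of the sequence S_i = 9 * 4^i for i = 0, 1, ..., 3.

This is a geometric sequence.
i=0: S_0 = 9 * 4^0 = 9
i=1: S_1 = 9 * 4^1 = 36
i=2: S_2 = 9 * 4^2 = 144
i=3: S_3 = 9 * 4^3 = 576
The first 4 terms are: [9, 36, 144, 576]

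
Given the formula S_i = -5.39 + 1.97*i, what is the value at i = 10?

S_10 = -5.39 + 1.97*10 = -5.39 + 19.7 = 14.31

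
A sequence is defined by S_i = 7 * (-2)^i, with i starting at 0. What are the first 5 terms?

This is a geometric sequence.
i=0: S_0 = 7 * (-2)^0 = 7
i=1: S_1 = 7 * (-2)^1 = -14
i=2: S_2 = 7 * (-2)^2 = 28
i=3: S_3 = 7 * (-2)^3 = -56
i=4: S_4 = 7 * (-2)^4 = 112
The first 5 terms are: [7, -14, 28, -56, 112]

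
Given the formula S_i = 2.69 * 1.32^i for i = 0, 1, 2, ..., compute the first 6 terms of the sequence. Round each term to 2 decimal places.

This is a geometric sequence.
i=0: S_0 = 2.69 * 1.32^0 = 2.69
i=1: S_1 = 2.69 * 1.32^1 ≈ 3.55
i=2: S_2 = 2.69 * 1.32^2 ≈ 4.69
i=3: S_3 = 2.69 * 1.32^3 ≈ 6.19
i=4: S_4 = 2.69 * 1.32^4 ≈ 8.17
i=5: S_5 = 2.69 * 1.32^5 ≈ 10.78
The first 6 terms are: [2.69, 3.55, 4.69, 6.19, 8.17, 10.78]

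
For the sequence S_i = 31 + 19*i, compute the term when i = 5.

S_5 = 31 + 19*5 = 31 + 95 = 126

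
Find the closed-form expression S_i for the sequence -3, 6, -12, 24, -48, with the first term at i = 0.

Check ratios: 6 / -3 = -2.0
Common ratio r = -2.
First term a = -3.
Formula: S_i = -3 * (-2)^i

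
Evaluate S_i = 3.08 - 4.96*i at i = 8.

S_8 = 3.08 + -4.96*8 = 3.08 + -39.68 = -36.6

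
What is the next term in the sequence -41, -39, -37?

Differences: -39 - -41 = 2
This is an arithmetic sequence with common difference d = 2.
Next term = -37 + 2 = -35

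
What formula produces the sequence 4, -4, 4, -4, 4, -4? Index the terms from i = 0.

Check ratios: -4 / 4 = -1.0
Common ratio r = -1.
First term a = 4.
Formula: S_i = 4 * (-1)^i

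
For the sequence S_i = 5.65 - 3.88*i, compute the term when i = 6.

S_6 = 5.65 + -3.88*6 = 5.65 + -23.28 = -17.63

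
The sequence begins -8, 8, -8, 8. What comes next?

Ratios: 8 / -8 = -1.0
This is a geometric sequence with common ratio r = -1.
Next term = 8 * -1 = -8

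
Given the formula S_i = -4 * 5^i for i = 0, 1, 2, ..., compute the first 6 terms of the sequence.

This is a geometric sequence.
i=0: S_0 = -4 * 5^0 = -4
i=1: S_1 = -4 * 5^1 = -20
i=2: S_2 = -4 * 5^2 = -100
i=3: S_3 = -4 * 5^3 = -500
i=4: S_4 = -4 * 5^4 = -2500
i=5: S_5 = -4 * 5^5 = -12500
The first 6 terms are: [-4, -20, -100, -500, -2500, -12500]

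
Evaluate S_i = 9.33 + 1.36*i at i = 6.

S_6 = 9.33 + 1.36*6 = 9.33 + 8.16 = 17.49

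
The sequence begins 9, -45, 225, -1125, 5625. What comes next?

Ratios: -45 / 9 = -5.0
This is a geometric sequence with common ratio r = -5.
Next term = 5625 * -5 = -28125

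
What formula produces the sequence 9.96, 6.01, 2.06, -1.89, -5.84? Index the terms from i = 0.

Check differences: 6.01 - 9.96 = -3.95
2.06 - 6.01 = -3.95
Common difference d = -3.95.
First term a = 9.96.
Formula: S_i = 9.96 - 3.95*i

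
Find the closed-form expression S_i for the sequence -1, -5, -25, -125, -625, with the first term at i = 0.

Check ratios: -5 / -1 = 5.0
Common ratio r = 5.
First term a = -1.
Formula: S_i = -1 * 5^i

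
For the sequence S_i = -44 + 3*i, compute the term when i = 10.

S_10 = -44 + 3*10 = -44 + 30 = -14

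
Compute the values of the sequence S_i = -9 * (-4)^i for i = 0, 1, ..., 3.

This is a geometric sequence.
i=0: S_0 = -9 * (-4)^0 = -9
i=1: S_1 = -9 * (-4)^1 = 36
i=2: S_2 = -9 * (-4)^2 = -144
i=3: S_3 = -9 * (-4)^3 = 576
The first 4 terms are: [-9, 36, -144, 576]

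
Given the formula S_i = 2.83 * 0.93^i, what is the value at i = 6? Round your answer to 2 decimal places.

S_6 = 2.83 * 0.93^6 ≈ 2.83 * 0.647 ≈ 1.83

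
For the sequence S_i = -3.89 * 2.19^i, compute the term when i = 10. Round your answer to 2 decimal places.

S_10 = -3.89 * 2.19^10 ≈ -3.89 * 2537.7051 ≈ -9871.67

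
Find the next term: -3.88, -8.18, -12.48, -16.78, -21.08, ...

Differences: -8.18 - -3.88 = -4.3
This is an arithmetic sequence with common difference d = -4.3.
Next term = -21.08 + -4.3 = -25.38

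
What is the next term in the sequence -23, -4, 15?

Differences: -4 - -23 = 19
This is an arithmetic sequence with common difference d = 19.
Next term = 15 + 19 = 34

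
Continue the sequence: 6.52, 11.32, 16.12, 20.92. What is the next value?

Differences: 11.32 - 6.52 = 4.8
This is an arithmetic sequence with common difference d = 4.8.
Next term = 20.92 + 4.8 = 25.72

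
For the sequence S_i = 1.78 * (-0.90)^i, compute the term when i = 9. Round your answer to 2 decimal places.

S_9 = 1.78 * (-0.9)^9 ≈ 1.78 * -0.3874 ≈ -0.69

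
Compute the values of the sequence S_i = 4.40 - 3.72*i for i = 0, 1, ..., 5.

This is an arithmetic sequence.
i=0: S_0 = 4.4 + -3.72*0 = 4.4
i=1: S_1 = 4.4 + -3.72*1 = 0.68
i=2: S_2 = 4.4 + -3.72*2 = -3.04
i=3: S_3 = 4.4 + -3.72*3 = -6.76
i=4: S_4 = 4.4 + -3.72*4 = -10.48
i=5: S_5 = 4.4 + -3.72*5 = -14.2
The first 6 terms are: [4.4, 0.68, -3.04, -6.76, -10.48, -14.2]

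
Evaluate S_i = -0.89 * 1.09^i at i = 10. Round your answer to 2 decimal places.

S_10 = -0.89 * 1.09^10 ≈ -0.89 * 2.3674 ≈ -2.11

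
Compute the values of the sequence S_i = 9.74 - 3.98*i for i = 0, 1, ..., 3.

This is an arithmetic sequence.
i=0: S_0 = 9.74 + -3.98*0 = 9.74
i=1: S_1 = 9.74 + -3.98*1 = 5.76
i=2: S_2 = 9.74 + -3.98*2 = 1.78
i=3: S_3 = 9.74 + -3.98*3 = -2.2
The first 4 terms are: [9.74, 5.76, 1.78, -2.2]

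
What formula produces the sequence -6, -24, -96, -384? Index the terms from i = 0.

Check ratios: -24 / -6 = 4.0
Common ratio r = 4.
First term a = -6.
Formula: S_i = -6 * 4^i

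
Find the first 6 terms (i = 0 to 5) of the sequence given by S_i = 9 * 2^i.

This is a geometric sequence.
i=0: S_0 = 9 * 2^0 = 9
i=1: S_1 = 9 * 2^1 = 18
i=2: S_2 = 9 * 2^2 = 36
i=3: S_3 = 9 * 2^3 = 72
i=4: S_4 = 9 * 2^4 = 144
i=5: S_5 = 9 * 2^5 = 288
The first 6 terms are: [9, 18, 36, 72, 144, 288]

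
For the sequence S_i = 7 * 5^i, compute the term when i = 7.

S_7 = 7 * 5^7 = 7 * 78125 = 546875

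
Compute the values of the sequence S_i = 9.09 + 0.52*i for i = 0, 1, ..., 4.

This is an arithmetic sequence.
i=0: S_0 = 9.09 + 0.52*0 = 9.09
i=1: S_1 = 9.09 + 0.52*1 = 9.61
i=2: S_2 = 9.09 + 0.52*2 = 10.13
i=3: S_3 = 9.09 + 0.52*3 = 10.65
i=4: S_4 = 9.09 + 0.52*4 = 11.17
The first 5 terms are: [9.09, 9.61, 10.13, 10.65, 11.17]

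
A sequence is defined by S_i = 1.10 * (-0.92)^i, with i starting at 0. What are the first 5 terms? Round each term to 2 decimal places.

This is a geometric sequence.
i=0: S_0 = 1.1 * (-0.92)^0 = 1.1
i=1: S_1 = 1.1 * (-0.92)^1 ≈ -1.01
i=2: S_2 = 1.1 * (-0.92)^2 ≈ 0.93
i=3: S_3 = 1.1 * (-0.92)^3 ≈ -0.86
i=4: S_4 = 1.1 * (-0.92)^4 ≈ 0.79
The first 5 terms are: [1.1, -1.01, 0.93, -0.86, 0.79]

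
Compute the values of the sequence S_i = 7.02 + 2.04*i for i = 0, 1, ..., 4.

This is an arithmetic sequence.
i=0: S_0 = 7.02 + 2.04*0 = 7.02
i=1: S_1 = 7.02 + 2.04*1 = 9.06
i=2: S_2 = 7.02 + 2.04*2 = 11.1
i=3: S_3 = 7.02 + 2.04*3 = 13.14
i=4: S_4 = 7.02 + 2.04*4 = 15.18
The first 5 terms are: [7.02, 9.06, 11.1, 13.14, 15.18]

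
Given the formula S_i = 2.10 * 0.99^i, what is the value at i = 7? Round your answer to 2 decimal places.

S_7 = 2.1 * 0.99^7 ≈ 2.1 * 0.9321 ≈ 1.96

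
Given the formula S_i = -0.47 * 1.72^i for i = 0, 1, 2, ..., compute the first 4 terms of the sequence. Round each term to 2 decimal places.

This is a geometric sequence.
i=0: S_0 = -0.47 * 1.72^0 = -0.47
i=1: S_1 = -0.47 * 1.72^1 ≈ -0.81
i=2: S_2 = -0.47 * 1.72^2 ≈ -1.39
i=3: S_3 = -0.47 * 1.72^3 ≈ -2.39
The first 4 terms are: [-0.47, -0.81, -1.39, -2.39]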